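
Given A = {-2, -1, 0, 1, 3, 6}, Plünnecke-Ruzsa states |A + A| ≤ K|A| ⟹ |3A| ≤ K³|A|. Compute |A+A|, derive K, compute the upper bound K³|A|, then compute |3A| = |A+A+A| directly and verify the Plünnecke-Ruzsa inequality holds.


|A| = 6.
Step 1: Compute A + A by enumerating all 36 pairs.
A + A = {-4, -3, -2, -1, 0, 1, 2, 3, 4, 5, 6, 7, 9, 12}, so |A + A| = 14.
Step 2: Doubling constant K = |A + A|/|A| = 14/6 = 14/6 ≈ 2.3333.
Step 3: Plünnecke-Ruzsa gives |3A| ≤ K³·|A| = (2.3333)³ · 6 ≈ 76.2222.
Step 4: Compute 3A = A + A + A directly by enumerating all triples (a,b,c) ∈ A³; |3A| = 22.
Step 5: Check 22 ≤ 76.2222? Yes ✓.

K = 14/6, Plünnecke-Ruzsa bound K³|A| ≈ 76.2222, |3A| = 22, inequality holds.


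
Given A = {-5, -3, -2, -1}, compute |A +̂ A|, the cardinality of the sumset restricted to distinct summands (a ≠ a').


Restricted sumset: A +̂ A = {a + a' : a ∈ A, a' ∈ A, a ≠ a'}.
Equivalently, take A + A and drop any sum 2a that is achievable ONLY as a + a for a ∈ A (i.e. sums representable only with equal summands).
Enumerate pairs (a, a') with a < a' (symmetric, so each unordered pair gives one sum; this covers all a ≠ a'):
  -5 + -3 = -8
  -5 + -2 = -7
  -5 + -1 = -6
  -3 + -2 = -5
  -3 + -1 = -4
  -2 + -1 = -3
Collected distinct sums: {-8, -7, -6, -5, -4, -3}
|A +̂ A| = 6
(Reference bound: |A +̂ A| ≥ 2|A| - 3 for |A| ≥ 2, with |A| = 4 giving ≥ 5.)

|A +̂ A| = 6


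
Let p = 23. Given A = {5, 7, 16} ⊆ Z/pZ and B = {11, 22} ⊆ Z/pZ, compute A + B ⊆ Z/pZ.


Work in Z/23Z: reduce every sum a + b modulo 23.
Enumerate all 6 pairs:
a = 5: 5+11=16, 5+22=4
a = 7: 7+11=18, 7+22=6
a = 16: 16+11=4, 16+22=15
Distinct residues collected: {4, 6, 15, 16, 18}
|A + B| = 5 (out of 23 total residues).

A + B = {4, 6, 15, 16, 18}


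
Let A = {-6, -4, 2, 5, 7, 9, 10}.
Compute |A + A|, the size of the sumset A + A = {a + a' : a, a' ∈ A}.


A + A = {a + a' : a, a' ∈ A}; |A| = 7.
General bounds: 2|A| - 1 ≤ |A + A| ≤ |A|(|A|+1)/2, i.e. 13 ≤ |A + A| ≤ 28.
Lower bound 2|A|-1 is attained iff A is an arithmetic progression.
Enumerate sums a + a' for a ≤ a' (symmetric, so this suffices):
a = -6: -6+-6=-12, -6+-4=-10, -6+2=-4, -6+5=-1, -6+7=1, -6+9=3, -6+10=4
a = -4: -4+-4=-8, -4+2=-2, -4+5=1, -4+7=3, -4+9=5, -4+10=6
a = 2: 2+2=4, 2+5=7, 2+7=9, 2+9=11, 2+10=12
a = 5: 5+5=10, 5+7=12, 5+9=14, 5+10=15
a = 7: 7+7=14, 7+9=16, 7+10=17
a = 9: 9+9=18, 9+10=19
a = 10: 10+10=20
Distinct sums: {-12, -10, -8, -4, -2, -1, 1, 3, 4, 5, 6, 7, 9, 10, 11, 12, 14, 15, 16, 17, 18, 19, 20}
|A + A| = 23

|A + A| = 23


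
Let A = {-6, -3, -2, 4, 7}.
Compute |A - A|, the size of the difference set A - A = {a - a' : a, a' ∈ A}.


A - A = {a - a' : a, a' ∈ A}; |A| = 5.
Bounds: 2|A|-1 ≤ |A - A| ≤ |A|² - |A| + 1, i.e. 9 ≤ |A - A| ≤ 21.
Note: 0 ∈ A - A always (from a - a). The set is symmetric: if d ∈ A - A then -d ∈ A - A.
Enumerate nonzero differences d = a - a' with a > a' (then include -d):
Positive differences: {1, 3, 4, 6, 7, 9, 10, 13}
Full difference set: {0} ∪ (positive diffs) ∪ (negative diffs).
|A - A| = 1 + 2·8 = 17 (matches direct enumeration: 17).

|A - A| = 17


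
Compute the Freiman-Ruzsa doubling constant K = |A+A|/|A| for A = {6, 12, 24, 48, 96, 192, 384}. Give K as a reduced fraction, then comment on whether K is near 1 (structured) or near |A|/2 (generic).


|A| = 7.
Compute A + A by enumerating all 49 pairs.
A + A = {12, 18, 24, 30, 36, 48, 54, 60, 72, 96, 102, 108, 120, 144, 192, 198, 204, 216, 240, 288, 384, 390, 396, 408, 432, 480, 576, 768}, so |A + A| = 28.
K = |A + A| / |A| = 28/7 = 4/1 ≈ 4.0000.
Reference: AP of size 7 gives K = 13/7 ≈ 1.8571; a fully generic set of size 7 gives K ≈ 4.0000.

|A| = 7, |A + A| = 28, K = 28/7 = 4/1.


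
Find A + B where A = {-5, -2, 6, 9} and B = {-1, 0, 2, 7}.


A + B = {a + b : a ∈ A, b ∈ B}.
Enumerate all |A|·|B| = 4·4 = 16 pairs (a, b) and collect distinct sums.
a = -5: -5+-1=-6, -5+0=-5, -5+2=-3, -5+7=2
a = -2: -2+-1=-3, -2+0=-2, -2+2=0, -2+7=5
a = 6: 6+-1=5, 6+0=6, 6+2=8, 6+7=13
a = 9: 9+-1=8, 9+0=9, 9+2=11, 9+7=16
Collecting distinct sums: A + B = {-6, -5, -3, -2, 0, 2, 5, 6, 8, 9, 11, 13, 16}
|A + B| = 13

A + B = {-6, -5, -3, -2, 0, 2, 5, 6, 8, 9, 11, 13, 16}


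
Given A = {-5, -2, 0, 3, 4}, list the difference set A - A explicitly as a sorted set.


A - A = {a - a' : a, a' ∈ A}.
Compute a - a' for each ordered pair (a, a'):
a = -5: -5--5=0, -5--2=-3, -5-0=-5, -5-3=-8, -5-4=-9
a = -2: -2--5=3, -2--2=0, -2-0=-2, -2-3=-5, -2-4=-6
a = 0: 0--5=5, 0--2=2, 0-0=0, 0-3=-3, 0-4=-4
a = 3: 3--5=8, 3--2=5, 3-0=3, 3-3=0, 3-4=-1
a = 4: 4--5=9, 4--2=6, 4-0=4, 4-3=1, 4-4=0
Collecting distinct values (and noting 0 appears from a-a):
A - A = {-9, -8, -6, -5, -4, -3, -2, -1, 0, 1, 2, 3, 4, 5, 6, 8, 9}
|A - A| = 17

A - A = {-9, -8, -6, -5, -4, -3, -2, -1, 0, 1, 2, 3, 4, 5, 6, 8, 9}


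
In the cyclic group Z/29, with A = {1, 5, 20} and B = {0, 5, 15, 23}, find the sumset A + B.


Work in Z/29Z: reduce every sum a + b modulo 29.
Enumerate all 12 pairs:
a = 1: 1+0=1, 1+5=6, 1+15=16, 1+23=24
a = 5: 5+0=5, 5+5=10, 5+15=20, 5+23=28
a = 20: 20+0=20, 20+5=25, 20+15=6, 20+23=14
Distinct residues collected: {1, 5, 6, 10, 14, 16, 20, 24, 25, 28}
|A + B| = 10 (out of 29 total residues).

A + B = {1, 5, 6, 10, 14, 16, 20, 24, 25, 28}


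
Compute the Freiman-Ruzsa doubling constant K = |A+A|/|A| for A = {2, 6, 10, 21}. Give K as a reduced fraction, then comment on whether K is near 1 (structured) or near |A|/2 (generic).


|A| = 4.
Compute A + A by enumerating all 16 pairs.
A + A = {4, 8, 12, 16, 20, 23, 27, 31, 42}, so |A + A| = 9.
K = |A + A| / |A| = 9/4 (already in lowest terms) ≈ 2.2500.
Reference: AP of size 4 gives K = 7/4 ≈ 1.7500; a fully generic set of size 4 gives K ≈ 2.5000.

|A| = 4, |A + A| = 9, K = 9/4.


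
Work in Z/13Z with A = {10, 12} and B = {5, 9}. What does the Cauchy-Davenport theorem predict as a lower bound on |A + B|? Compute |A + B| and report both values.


Cauchy-Davenport: |A + B| ≥ min(p, |A| + |B| - 1) for A, B nonempty in Z/pZ.
|A| = 2, |B| = 2, p = 13.
CD lower bound = min(13, 2 + 2 - 1) = min(13, 3) = 3.
Compute A + B mod 13 directly:
a = 10: 10+5=2, 10+9=6
a = 12: 12+5=4, 12+9=8
A + B = {2, 4, 6, 8}, so |A + B| = 4.
Verify: 4 ≥ 3? Yes ✓.

CD lower bound = 3, actual |A + B| = 4.


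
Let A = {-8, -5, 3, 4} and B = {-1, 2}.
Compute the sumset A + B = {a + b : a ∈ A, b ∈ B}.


A + B = {a + b : a ∈ A, b ∈ B}.
Enumerate all |A|·|B| = 4·2 = 8 pairs (a, b) and collect distinct sums.
a = -8: -8+-1=-9, -8+2=-6
a = -5: -5+-1=-6, -5+2=-3
a = 3: 3+-1=2, 3+2=5
a = 4: 4+-1=3, 4+2=6
Collecting distinct sums: A + B = {-9, -6, -3, 2, 3, 5, 6}
|A + B| = 7

A + B = {-9, -6, -3, 2, 3, 5, 6}


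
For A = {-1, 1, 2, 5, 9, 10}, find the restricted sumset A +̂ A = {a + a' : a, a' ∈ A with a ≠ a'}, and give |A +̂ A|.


Restricted sumset: A +̂ A = {a + a' : a ∈ A, a' ∈ A, a ≠ a'}.
Equivalently, take A + A and drop any sum 2a that is achievable ONLY as a + a for a ∈ A (i.e. sums representable only with equal summands).
Enumerate pairs (a, a') with a < a' (symmetric, so each unordered pair gives one sum; this covers all a ≠ a'):
  -1 + 1 = 0
  -1 + 2 = 1
  -1 + 5 = 4
  -1 + 9 = 8
  -1 + 10 = 9
  1 + 2 = 3
  1 + 5 = 6
  1 + 9 = 10
  1 + 10 = 11
  2 + 5 = 7
  2 + 9 = 11
  2 + 10 = 12
  5 + 9 = 14
  5 + 10 = 15
  9 + 10 = 19
Collected distinct sums: {0, 1, 3, 4, 6, 7, 8, 9, 10, 11, 12, 14, 15, 19}
|A +̂ A| = 14
(Reference bound: |A +̂ A| ≥ 2|A| - 3 for |A| ≥ 2, with |A| = 6 giving ≥ 9.)

|A +̂ A| = 14


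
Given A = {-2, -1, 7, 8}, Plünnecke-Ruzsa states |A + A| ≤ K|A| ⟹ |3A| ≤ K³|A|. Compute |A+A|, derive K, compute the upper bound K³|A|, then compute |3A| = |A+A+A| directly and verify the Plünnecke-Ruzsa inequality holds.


|A| = 4.
Step 1: Compute A + A by enumerating all 16 pairs.
A + A = {-4, -3, -2, 5, 6, 7, 14, 15, 16}, so |A + A| = 9.
Step 2: Doubling constant K = |A + A|/|A| = 9/4 = 9/4 ≈ 2.2500.
Step 3: Plünnecke-Ruzsa gives |3A| ≤ K³·|A| = (2.2500)³ · 4 ≈ 45.5625.
Step 4: Compute 3A = A + A + A directly by enumerating all triples (a,b,c) ∈ A³; |3A| = 16.
Step 5: Check 16 ≤ 45.5625? Yes ✓.

K = 9/4, Plünnecke-Ruzsa bound K³|A| ≈ 45.5625, |3A| = 16, inequality holds.


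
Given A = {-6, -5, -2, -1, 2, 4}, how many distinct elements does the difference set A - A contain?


A - A = {a - a' : a, a' ∈ A}; |A| = 6.
Bounds: 2|A|-1 ≤ |A - A| ≤ |A|² - |A| + 1, i.e. 11 ≤ |A - A| ≤ 31.
Note: 0 ∈ A - A always (from a - a). The set is symmetric: if d ∈ A - A then -d ∈ A - A.
Enumerate nonzero differences d = a - a' with a > a' (then include -d):
Positive differences: {1, 2, 3, 4, 5, 6, 7, 8, 9, 10}
Full difference set: {0} ∪ (positive diffs) ∪ (negative diffs).
|A - A| = 1 + 2·10 = 21 (matches direct enumeration: 21).

|A - A| = 21


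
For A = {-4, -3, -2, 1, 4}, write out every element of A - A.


A - A = {a - a' : a, a' ∈ A}.
Compute a - a' for each ordered pair (a, a'):
a = -4: -4--4=0, -4--3=-1, -4--2=-2, -4-1=-5, -4-4=-8
a = -3: -3--4=1, -3--3=0, -3--2=-1, -3-1=-4, -3-4=-7
a = -2: -2--4=2, -2--3=1, -2--2=0, -2-1=-3, -2-4=-6
a = 1: 1--4=5, 1--3=4, 1--2=3, 1-1=0, 1-4=-3
a = 4: 4--4=8, 4--3=7, 4--2=6, 4-1=3, 4-4=0
Collecting distinct values (and noting 0 appears from a-a):
A - A = {-8, -7, -6, -5, -4, -3, -2, -1, 0, 1, 2, 3, 4, 5, 6, 7, 8}
|A - A| = 17

A - A = {-8, -7, -6, -5, -4, -3, -2, -1, 0, 1, 2, 3, 4, 5, 6, 7, 8}


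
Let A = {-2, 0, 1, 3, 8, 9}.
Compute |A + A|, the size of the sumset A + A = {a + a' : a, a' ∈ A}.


A + A = {a + a' : a, a' ∈ A}; |A| = 6.
General bounds: 2|A| - 1 ≤ |A + A| ≤ |A|(|A|+1)/2, i.e. 11 ≤ |A + A| ≤ 21.
Lower bound 2|A|-1 is attained iff A is an arithmetic progression.
Enumerate sums a + a' for a ≤ a' (symmetric, so this suffices):
a = -2: -2+-2=-4, -2+0=-2, -2+1=-1, -2+3=1, -2+8=6, -2+9=7
a = 0: 0+0=0, 0+1=1, 0+3=3, 0+8=8, 0+9=9
a = 1: 1+1=2, 1+3=4, 1+8=9, 1+9=10
a = 3: 3+3=6, 3+8=11, 3+9=12
a = 8: 8+8=16, 8+9=17
a = 9: 9+9=18
Distinct sums: {-4, -2, -1, 0, 1, 2, 3, 4, 6, 7, 8, 9, 10, 11, 12, 16, 17, 18}
|A + A| = 18

|A + A| = 18


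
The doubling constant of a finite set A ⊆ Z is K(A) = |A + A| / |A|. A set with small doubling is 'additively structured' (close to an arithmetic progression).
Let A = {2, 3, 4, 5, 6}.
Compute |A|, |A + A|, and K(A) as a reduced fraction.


|A| = 5.
Compute A + A by enumerating all 25 pairs.
A + A = {4, 5, 6, 7, 8, 9, 10, 11, 12}, so |A + A| = 9.
K = |A + A| / |A| = 9/5 (already in lowest terms) ≈ 1.8000.
Reference: AP of size 5 gives K = 9/5 ≈ 1.8000; a fully generic set of size 5 gives K ≈ 3.0000.

|A| = 5, |A + A| = 9, K = 9/5.


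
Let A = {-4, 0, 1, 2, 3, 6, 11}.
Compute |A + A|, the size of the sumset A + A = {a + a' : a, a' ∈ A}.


A + A = {a + a' : a, a' ∈ A}; |A| = 7.
General bounds: 2|A| - 1 ≤ |A + A| ≤ |A|(|A|+1)/2, i.e. 13 ≤ |A + A| ≤ 28.
Lower bound 2|A|-1 is attained iff A is an arithmetic progression.
Enumerate sums a + a' for a ≤ a' (symmetric, so this suffices):
a = -4: -4+-4=-8, -4+0=-4, -4+1=-3, -4+2=-2, -4+3=-1, -4+6=2, -4+11=7
a = 0: 0+0=0, 0+1=1, 0+2=2, 0+3=3, 0+6=6, 0+11=11
a = 1: 1+1=2, 1+2=3, 1+3=4, 1+6=7, 1+11=12
a = 2: 2+2=4, 2+3=5, 2+6=8, 2+11=13
a = 3: 3+3=6, 3+6=9, 3+11=14
a = 6: 6+6=12, 6+11=17
a = 11: 11+11=22
Distinct sums: {-8, -4, -3, -2, -1, 0, 1, 2, 3, 4, 5, 6, 7, 8, 9, 11, 12, 13, 14, 17, 22}
|A + A| = 21

|A + A| = 21


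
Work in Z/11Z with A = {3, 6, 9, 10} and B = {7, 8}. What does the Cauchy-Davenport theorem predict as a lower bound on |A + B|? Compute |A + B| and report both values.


Cauchy-Davenport: |A + B| ≥ min(p, |A| + |B| - 1) for A, B nonempty in Z/pZ.
|A| = 4, |B| = 2, p = 11.
CD lower bound = min(11, 4 + 2 - 1) = min(11, 5) = 5.
Compute A + B mod 11 directly:
a = 3: 3+7=10, 3+8=0
a = 6: 6+7=2, 6+8=3
a = 9: 9+7=5, 9+8=6
a = 10: 10+7=6, 10+8=7
A + B = {0, 2, 3, 5, 6, 7, 10}, so |A + B| = 7.
Verify: 7 ≥ 5? Yes ✓.

CD lower bound = 5, actual |A + B| = 7.


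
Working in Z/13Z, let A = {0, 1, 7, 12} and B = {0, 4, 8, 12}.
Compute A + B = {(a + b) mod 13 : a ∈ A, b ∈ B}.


Work in Z/13Z: reduce every sum a + b modulo 13.
Enumerate all 16 pairs:
a = 0: 0+0=0, 0+4=4, 0+8=8, 0+12=12
a = 1: 1+0=1, 1+4=5, 1+8=9, 1+12=0
a = 7: 7+0=7, 7+4=11, 7+8=2, 7+12=6
a = 12: 12+0=12, 12+4=3, 12+8=7, 12+12=11
Distinct residues collected: {0, 1, 2, 3, 4, 5, 6, 7, 8, 9, 11, 12}
|A + B| = 12 (out of 13 total residues).

A + B = {0, 1, 2, 3, 4, 5, 6, 7, 8, 9, 11, 12}


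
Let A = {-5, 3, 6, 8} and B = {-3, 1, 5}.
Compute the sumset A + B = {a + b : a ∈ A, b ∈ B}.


A + B = {a + b : a ∈ A, b ∈ B}.
Enumerate all |A|·|B| = 4·3 = 12 pairs (a, b) and collect distinct sums.
a = -5: -5+-3=-8, -5+1=-4, -5+5=0
a = 3: 3+-3=0, 3+1=4, 3+5=8
a = 6: 6+-3=3, 6+1=7, 6+5=11
a = 8: 8+-3=5, 8+1=9, 8+5=13
Collecting distinct sums: A + B = {-8, -4, 0, 3, 4, 5, 7, 8, 9, 11, 13}
|A + B| = 11

A + B = {-8, -4, 0, 3, 4, 5, 7, 8, 9, 11, 13}


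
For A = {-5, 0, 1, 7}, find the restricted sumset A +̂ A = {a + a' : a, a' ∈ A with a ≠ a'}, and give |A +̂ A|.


Restricted sumset: A +̂ A = {a + a' : a ∈ A, a' ∈ A, a ≠ a'}.
Equivalently, take A + A and drop any sum 2a that is achievable ONLY as a + a for a ∈ A (i.e. sums representable only with equal summands).
Enumerate pairs (a, a') with a < a' (symmetric, so each unordered pair gives one sum; this covers all a ≠ a'):
  -5 + 0 = -5
  -5 + 1 = -4
  -5 + 7 = 2
  0 + 1 = 1
  0 + 7 = 7
  1 + 7 = 8
Collected distinct sums: {-5, -4, 1, 2, 7, 8}
|A +̂ A| = 6
(Reference bound: |A +̂ A| ≥ 2|A| - 3 for |A| ≥ 2, with |A| = 4 giving ≥ 5.)

|A +̂ A| = 6


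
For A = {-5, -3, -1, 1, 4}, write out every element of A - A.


A - A = {a - a' : a, a' ∈ A}.
Compute a - a' for each ordered pair (a, a'):
a = -5: -5--5=0, -5--3=-2, -5--1=-4, -5-1=-6, -5-4=-9
a = -3: -3--5=2, -3--3=0, -3--1=-2, -3-1=-4, -3-4=-7
a = -1: -1--5=4, -1--3=2, -1--1=0, -1-1=-2, -1-4=-5
a = 1: 1--5=6, 1--3=4, 1--1=2, 1-1=0, 1-4=-3
a = 4: 4--5=9, 4--3=7, 4--1=5, 4-1=3, 4-4=0
Collecting distinct values (and noting 0 appears from a-a):
A - A = {-9, -7, -6, -5, -4, -3, -2, 0, 2, 3, 4, 5, 6, 7, 9}
|A - A| = 15

A - A = {-9, -7, -6, -5, -4, -3, -2, 0, 2, 3, 4, 5, 6, 7, 9}


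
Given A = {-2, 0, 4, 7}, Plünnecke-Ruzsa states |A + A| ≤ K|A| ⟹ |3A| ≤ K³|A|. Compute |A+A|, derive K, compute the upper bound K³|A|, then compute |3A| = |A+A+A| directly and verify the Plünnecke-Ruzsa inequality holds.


|A| = 4.
Step 1: Compute A + A by enumerating all 16 pairs.
A + A = {-4, -2, 0, 2, 4, 5, 7, 8, 11, 14}, so |A + A| = 10.
Step 2: Doubling constant K = |A + A|/|A| = 10/4 = 10/4 ≈ 2.5000.
Step 3: Plünnecke-Ruzsa gives |3A| ≤ K³·|A| = (2.5000)³ · 4 ≈ 62.5000.
Step 4: Compute 3A = A + A + A directly by enumerating all triples (a,b,c) ∈ A³; |3A| = 18.
Step 5: Check 18 ≤ 62.5000? Yes ✓.

K = 10/4, Plünnecke-Ruzsa bound K³|A| ≈ 62.5000, |3A| = 18, inequality holds.


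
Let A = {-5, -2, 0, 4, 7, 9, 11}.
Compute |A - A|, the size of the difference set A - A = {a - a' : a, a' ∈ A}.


A - A = {a - a' : a, a' ∈ A}; |A| = 7.
Bounds: 2|A|-1 ≤ |A - A| ≤ |A|² - |A| + 1, i.e. 13 ≤ |A - A| ≤ 43.
Note: 0 ∈ A - A always (from a - a). The set is symmetric: if d ∈ A - A then -d ∈ A - A.
Enumerate nonzero differences d = a - a' with a > a' (then include -d):
Positive differences: {2, 3, 4, 5, 6, 7, 9, 11, 12, 13, 14, 16}
Full difference set: {0} ∪ (positive diffs) ∪ (negative diffs).
|A - A| = 1 + 2·12 = 25 (matches direct enumeration: 25).

|A - A| = 25


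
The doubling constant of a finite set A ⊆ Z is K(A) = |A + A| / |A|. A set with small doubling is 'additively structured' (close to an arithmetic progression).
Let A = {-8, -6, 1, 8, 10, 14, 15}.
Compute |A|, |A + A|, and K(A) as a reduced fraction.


|A| = 7.
Compute A + A by enumerating all 49 pairs.
A + A = {-16, -14, -12, -7, -5, 0, 2, 4, 6, 7, 8, 9, 11, 15, 16, 18, 20, 22, 23, 24, 25, 28, 29, 30}, so |A + A| = 24.
K = |A + A| / |A| = 24/7 (already in lowest terms) ≈ 3.4286.
Reference: AP of size 7 gives K = 13/7 ≈ 1.8571; a fully generic set of size 7 gives K ≈ 4.0000.

|A| = 7, |A + A| = 24, K = 24/7.


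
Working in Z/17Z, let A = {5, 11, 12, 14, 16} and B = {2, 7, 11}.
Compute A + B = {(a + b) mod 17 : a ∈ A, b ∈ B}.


Work in Z/17Z: reduce every sum a + b modulo 17.
Enumerate all 15 pairs:
a = 5: 5+2=7, 5+7=12, 5+11=16
a = 11: 11+2=13, 11+7=1, 11+11=5
a = 12: 12+2=14, 12+7=2, 12+11=6
a = 14: 14+2=16, 14+7=4, 14+11=8
a = 16: 16+2=1, 16+7=6, 16+11=10
Distinct residues collected: {1, 2, 4, 5, 6, 7, 8, 10, 12, 13, 14, 16}
|A + B| = 12 (out of 17 total residues).

A + B = {1, 2, 4, 5, 6, 7, 8, 10, 12, 13, 14, 16}


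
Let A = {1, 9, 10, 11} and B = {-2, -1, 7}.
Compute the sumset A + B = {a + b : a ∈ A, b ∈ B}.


A + B = {a + b : a ∈ A, b ∈ B}.
Enumerate all |A|·|B| = 4·3 = 12 pairs (a, b) and collect distinct sums.
a = 1: 1+-2=-1, 1+-1=0, 1+7=8
a = 9: 9+-2=7, 9+-1=8, 9+7=16
a = 10: 10+-2=8, 10+-1=9, 10+7=17
a = 11: 11+-2=9, 11+-1=10, 11+7=18
Collecting distinct sums: A + B = {-1, 0, 7, 8, 9, 10, 16, 17, 18}
|A + B| = 9

A + B = {-1, 0, 7, 8, 9, 10, 16, 17, 18}


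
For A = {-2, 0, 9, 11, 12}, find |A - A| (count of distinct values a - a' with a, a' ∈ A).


A - A = {a - a' : a, a' ∈ A}; |A| = 5.
Bounds: 2|A|-1 ≤ |A - A| ≤ |A|² - |A| + 1, i.e. 9 ≤ |A - A| ≤ 21.
Note: 0 ∈ A - A always (from a - a). The set is symmetric: if d ∈ A - A then -d ∈ A - A.
Enumerate nonzero differences d = a - a' with a > a' (then include -d):
Positive differences: {1, 2, 3, 9, 11, 12, 13, 14}
Full difference set: {0} ∪ (positive diffs) ∪ (negative diffs).
|A - A| = 1 + 2·8 = 17 (matches direct enumeration: 17).

|A - A| = 17


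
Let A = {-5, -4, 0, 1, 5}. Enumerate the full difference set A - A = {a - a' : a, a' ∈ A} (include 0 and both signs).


A - A = {a - a' : a, a' ∈ A}.
Compute a - a' for each ordered pair (a, a'):
a = -5: -5--5=0, -5--4=-1, -5-0=-5, -5-1=-6, -5-5=-10
a = -4: -4--5=1, -4--4=0, -4-0=-4, -4-1=-5, -4-5=-9
a = 0: 0--5=5, 0--4=4, 0-0=0, 0-1=-1, 0-5=-5
a = 1: 1--5=6, 1--4=5, 1-0=1, 1-1=0, 1-5=-4
a = 5: 5--5=10, 5--4=9, 5-0=5, 5-1=4, 5-5=0
Collecting distinct values (and noting 0 appears from a-a):
A - A = {-10, -9, -6, -5, -4, -1, 0, 1, 4, 5, 6, 9, 10}
|A - A| = 13

A - A = {-10, -9, -6, -5, -4, -1, 0, 1, 4, 5, 6, 9, 10}


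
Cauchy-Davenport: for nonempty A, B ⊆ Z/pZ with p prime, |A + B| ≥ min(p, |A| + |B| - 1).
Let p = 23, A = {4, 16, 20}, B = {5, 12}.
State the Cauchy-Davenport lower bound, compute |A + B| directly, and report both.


Cauchy-Davenport: |A + B| ≥ min(p, |A| + |B| - 1) for A, B nonempty in Z/pZ.
|A| = 3, |B| = 2, p = 23.
CD lower bound = min(23, 3 + 2 - 1) = min(23, 4) = 4.
Compute A + B mod 23 directly:
a = 4: 4+5=9, 4+12=16
a = 16: 16+5=21, 16+12=5
a = 20: 20+5=2, 20+12=9
A + B = {2, 5, 9, 16, 21}, so |A + B| = 5.
Verify: 5 ≥ 4? Yes ✓.

CD lower bound = 4, actual |A + B| = 5.


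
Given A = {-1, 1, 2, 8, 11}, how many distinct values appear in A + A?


A + A = {a + a' : a, a' ∈ A}; |A| = 5.
General bounds: 2|A| - 1 ≤ |A + A| ≤ |A|(|A|+1)/2, i.e. 9 ≤ |A + A| ≤ 15.
Lower bound 2|A|-1 is attained iff A is an arithmetic progression.
Enumerate sums a + a' for a ≤ a' (symmetric, so this suffices):
a = -1: -1+-1=-2, -1+1=0, -1+2=1, -1+8=7, -1+11=10
a = 1: 1+1=2, 1+2=3, 1+8=9, 1+11=12
a = 2: 2+2=4, 2+8=10, 2+11=13
a = 8: 8+8=16, 8+11=19
a = 11: 11+11=22
Distinct sums: {-2, 0, 1, 2, 3, 4, 7, 9, 10, 12, 13, 16, 19, 22}
|A + A| = 14

|A + A| = 14


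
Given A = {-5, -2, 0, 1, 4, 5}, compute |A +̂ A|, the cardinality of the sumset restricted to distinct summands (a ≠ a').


Restricted sumset: A +̂ A = {a + a' : a ∈ A, a' ∈ A, a ≠ a'}.
Equivalently, take A + A and drop any sum 2a that is achievable ONLY as a + a for a ∈ A (i.e. sums representable only with equal summands).
Enumerate pairs (a, a') with a < a' (symmetric, so each unordered pair gives one sum; this covers all a ≠ a'):
  -5 + -2 = -7
  -5 + 0 = -5
  -5 + 1 = -4
  -5 + 4 = -1
  -5 + 5 = 0
  -2 + 0 = -2
  -2 + 1 = -1
  -2 + 4 = 2
  -2 + 5 = 3
  0 + 1 = 1
  0 + 4 = 4
  0 + 5 = 5
  1 + 4 = 5
  1 + 5 = 6
  4 + 5 = 9
Collected distinct sums: {-7, -5, -4, -2, -1, 0, 1, 2, 3, 4, 5, 6, 9}
|A +̂ A| = 13
(Reference bound: |A +̂ A| ≥ 2|A| - 3 for |A| ≥ 2, with |A| = 6 giving ≥ 9.)

|A +̂ A| = 13


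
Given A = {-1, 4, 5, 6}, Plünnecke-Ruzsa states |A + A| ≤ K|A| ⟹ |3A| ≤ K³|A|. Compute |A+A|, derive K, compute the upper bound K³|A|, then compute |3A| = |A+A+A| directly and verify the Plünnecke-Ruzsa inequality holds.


|A| = 4.
Step 1: Compute A + A by enumerating all 16 pairs.
A + A = {-2, 3, 4, 5, 8, 9, 10, 11, 12}, so |A + A| = 9.
Step 2: Doubling constant K = |A + A|/|A| = 9/4 = 9/4 ≈ 2.2500.
Step 3: Plünnecke-Ruzsa gives |3A| ≤ K³·|A| = (2.2500)³ · 4 ≈ 45.5625.
Step 4: Compute 3A = A + A + A directly by enumerating all triples (a,b,c) ∈ A³; |3A| = 16.
Step 5: Check 16 ≤ 45.5625? Yes ✓.

K = 9/4, Plünnecke-Ruzsa bound K³|A| ≈ 45.5625, |3A| = 16, inequality holds.


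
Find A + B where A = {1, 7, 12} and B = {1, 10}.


A + B = {a + b : a ∈ A, b ∈ B}.
Enumerate all |A|·|B| = 3·2 = 6 pairs (a, b) and collect distinct sums.
a = 1: 1+1=2, 1+10=11
a = 7: 7+1=8, 7+10=17
a = 12: 12+1=13, 12+10=22
Collecting distinct sums: A + B = {2, 8, 11, 13, 17, 22}
|A + B| = 6

A + B = {2, 8, 11, 13, 17, 22}


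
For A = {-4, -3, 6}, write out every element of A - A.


A - A = {a - a' : a, a' ∈ A}.
Compute a - a' for each ordered pair (a, a'):
a = -4: -4--4=0, -4--3=-1, -4-6=-10
a = -3: -3--4=1, -3--3=0, -3-6=-9
a = 6: 6--4=10, 6--3=9, 6-6=0
Collecting distinct values (and noting 0 appears from a-a):
A - A = {-10, -9, -1, 0, 1, 9, 10}
|A - A| = 7

A - A = {-10, -9, -1, 0, 1, 9, 10}


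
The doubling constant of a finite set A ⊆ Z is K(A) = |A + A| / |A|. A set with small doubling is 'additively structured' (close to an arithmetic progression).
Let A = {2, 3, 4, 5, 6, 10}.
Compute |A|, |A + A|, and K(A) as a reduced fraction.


|A| = 6.
Compute A + A by enumerating all 36 pairs.
A + A = {4, 5, 6, 7, 8, 9, 10, 11, 12, 13, 14, 15, 16, 20}, so |A + A| = 14.
K = |A + A| / |A| = 14/6 = 7/3 ≈ 2.3333.
Reference: AP of size 6 gives K = 11/6 ≈ 1.8333; a fully generic set of size 6 gives K ≈ 3.5000.

|A| = 6, |A + A| = 14, K = 14/6 = 7/3.


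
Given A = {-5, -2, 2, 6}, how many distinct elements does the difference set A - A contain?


A - A = {a - a' : a, a' ∈ A}; |A| = 4.
Bounds: 2|A|-1 ≤ |A - A| ≤ |A|² - |A| + 1, i.e. 7 ≤ |A - A| ≤ 13.
Note: 0 ∈ A - A always (from a - a). The set is symmetric: if d ∈ A - A then -d ∈ A - A.
Enumerate nonzero differences d = a - a' with a > a' (then include -d):
Positive differences: {3, 4, 7, 8, 11}
Full difference set: {0} ∪ (positive diffs) ∪ (negative diffs).
|A - A| = 1 + 2·5 = 11 (matches direct enumeration: 11).

|A - A| = 11


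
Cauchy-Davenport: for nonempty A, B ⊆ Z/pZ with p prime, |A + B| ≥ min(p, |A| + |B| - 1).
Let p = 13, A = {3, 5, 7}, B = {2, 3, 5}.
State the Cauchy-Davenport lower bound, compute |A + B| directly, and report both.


Cauchy-Davenport: |A + B| ≥ min(p, |A| + |B| - 1) for A, B nonempty in Z/pZ.
|A| = 3, |B| = 3, p = 13.
CD lower bound = min(13, 3 + 3 - 1) = min(13, 5) = 5.
Compute A + B mod 13 directly:
a = 3: 3+2=5, 3+3=6, 3+5=8
a = 5: 5+2=7, 5+3=8, 5+5=10
a = 7: 7+2=9, 7+3=10, 7+5=12
A + B = {5, 6, 7, 8, 9, 10, 12}, so |A + B| = 7.
Verify: 7 ≥ 5? Yes ✓.

CD lower bound = 5, actual |A + B| = 7.


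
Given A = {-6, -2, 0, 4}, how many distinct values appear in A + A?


A + A = {a + a' : a, a' ∈ A}; |A| = 4.
General bounds: 2|A| - 1 ≤ |A + A| ≤ |A|(|A|+1)/2, i.e. 7 ≤ |A + A| ≤ 10.
Lower bound 2|A|-1 is attained iff A is an arithmetic progression.
Enumerate sums a + a' for a ≤ a' (symmetric, so this suffices):
a = -6: -6+-6=-12, -6+-2=-8, -6+0=-6, -6+4=-2
a = -2: -2+-2=-4, -2+0=-2, -2+4=2
a = 0: 0+0=0, 0+4=4
a = 4: 4+4=8
Distinct sums: {-12, -8, -6, -4, -2, 0, 2, 4, 8}
|A + A| = 9

|A + A| = 9


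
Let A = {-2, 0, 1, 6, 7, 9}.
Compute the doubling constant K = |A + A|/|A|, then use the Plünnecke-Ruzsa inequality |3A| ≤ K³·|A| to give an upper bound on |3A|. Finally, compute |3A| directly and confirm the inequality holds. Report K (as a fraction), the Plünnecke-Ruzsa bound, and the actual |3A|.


|A| = 6.
Step 1: Compute A + A by enumerating all 36 pairs.
A + A = {-4, -2, -1, 0, 1, 2, 4, 5, 6, 7, 8, 9, 10, 12, 13, 14, 15, 16, 18}, so |A + A| = 19.
Step 2: Doubling constant K = |A + A|/|A| = 19/6 = 19/6 ≈ 3.1667.
Step 3: Plünnecke-Ruzsa gives |3A| ≤ K³·|A| = (3.1667)³ · 6 ≈ 190.5278.
Step 4: Compute 3A = A + A + A directly by enumerating all triples (a,b,c) ∈ A³; |3A| = 32.
Step 5: Check 32 ≤ 190.5278? Yes ✓.

K = 19/6, Plünnecke-Ruzsa bound K³|A| ≈ 190.5278, |3A| = 32, inequality holds.


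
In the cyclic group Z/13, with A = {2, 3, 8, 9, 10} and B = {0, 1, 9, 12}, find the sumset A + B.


Work in Z/13Z: reduce every sum a + b modulo 13.
Enumerate all 20 pairs:
a = 2: 2+0=2, 2+1=3, 2+9=11, 2+12=1
a = 3: 3+0=3, 3+1=4, 3+9=12, 3+12=2
a = 8: 8+0=8, 8+1=9, 8+9=4, 8+12=7
a = 9: 9+0=9, 9+1=10, 9+9=5, 9+12=8
a = 10: 10+0=10, 10+1=11, 10+9=6, 10+12=9
Distinct residues collected: {1, 2, 3, 4, 5, 6, 7, 8, 9, 10, 11, 12}
|A + B| = 12 (out of 13 total residues).

A + B = {1, 2, 3, 4, 5, 6, 7, 8, 9, 10, 11, 12}


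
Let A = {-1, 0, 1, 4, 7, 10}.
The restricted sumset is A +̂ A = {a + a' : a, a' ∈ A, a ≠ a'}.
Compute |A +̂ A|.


Restricted sumset: A +̂ A = {a + a' : a ∈ A, a' ∈ A, a ≠ a'}.
Equivalently, take A + A and drop any sum 2a that is achievable ONLY as a + a for a ∈ A (i.e. sums representable only with equal summands).
Enumerate pairs (a, a') with a < a' (symmetric, so each unordered pair gives one sum; this covers all a ≠ a'):
  -1 + 0 = -1
  -1 + 1 = 0
  -1 + 4 = 3
  -1 + 7 = 6
  -1 + 10 = 9
  0 + 1 = 1
  0 + 4 = 4
  0 + 7 = 7
  0 + 10 = 10
  1 + 4 = 5
  1 + 7 = 8
  1 + 10 = 11
  4 + 7 = 11
  4 + 10 = 14
  7 + 10 = 17
Collected distinct sums: {-1, 0, 1, 3, 4, 5, 6, 7, 8, 9, 10, 11, 14, 17}
|A +̂ A| = 14
(Reference bound: |A +̂ A| ≥ 2|A| - 3 for |A| ≥ 2, with |A| = 6 giving ≥ 9.)

|A +̂ A| = 14


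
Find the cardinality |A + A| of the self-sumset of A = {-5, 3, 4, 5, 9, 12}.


A + A = {a + a' : a, a' ∈ A}; |A| = 6.
General bounds: 2|A| - 1 ≤ |A + A| ≤ |A|(|A|+1)/2, i.e. 11 ≤ |A + A| ≤ 21.
Lower bound 2|A|-1 is attained iff A is an arithmetic progression.
Enumerate sums a + a' for a ≤ a' (symmetric, so this suffices):
a = -5: -5+-5=-10, -5+3=-2, -5+4=-1, -5+5=0, -5+9=4, -5+12=7
a = 3: 3+3=6, 3+4=7, 3+5=8, 3+9=12, 3+12=15
a = 4: 4+4=8, 4+5=9, 4+9=13, 4+12=16
a = 5: 5+5=10, 5+9=14, 5+12=17
a = 9: 9+9=18, 9+12=21
a = 12: 12+12=24
Distinct sums: {-10, -2, -1, 0, 4, 6, 7, 8, 9, 10, 12, 13, 14, 15, 16, 17, 18, 21, 24}
|A + A| = 19

|A + A| = 19


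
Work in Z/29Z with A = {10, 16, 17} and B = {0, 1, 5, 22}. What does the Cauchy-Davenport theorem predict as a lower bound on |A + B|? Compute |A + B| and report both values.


Cauchy-Davenport: |A + B| ≥ min(p, |A| + |B| - 1) for A, B nonempty in Z/pZ.
|A| = 3, |B| = 4, p = 29.
CD lower bound = min(29, 3 + 4 - 1) = min(29, 6) = 6.
Compute A + B mod 29 directly:
a = 10: 10+0=10, 10+1=11, 10+5=15, 10+22=3
a = 16: 16+0=16, 16+1=17, 16+5=21, 16+22=9
a = 17: 17+0=17, 17+1=18, 17+5=22, 17+22=10
A + B = {3, 9, 10, 11, 15, 16, 17, 18, 21, 22}, so |A + B| = 10.
Verify: 10 ≥ 6? Yes ✓.

CD lower bound = 6, actual |A + B| = 10.


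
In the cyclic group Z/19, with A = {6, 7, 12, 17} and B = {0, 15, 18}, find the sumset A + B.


Work in Z/19Z: reduce every sum a + b modulo 19.
Enumerate all 12 pairs:
a = 6: 6+0=6, 6+15=2, 6+18=5
a = 7: 7+0=7, 7+15=3, 7+18=6
a = 12: 12+0=12, 12+15=8, 12+18=11
a = 17: 17+0=17, 17+15=13, 17+18=16
Distinct residues collected: {2, 3, 5, 6, 7, 8, 11, 12, 13, 16, 17}
|A + B| = 11 (out of 19 total residues).

A + B = {2, 3, 5, 6, 7, 8, 11, 12, 13, 16, 17}


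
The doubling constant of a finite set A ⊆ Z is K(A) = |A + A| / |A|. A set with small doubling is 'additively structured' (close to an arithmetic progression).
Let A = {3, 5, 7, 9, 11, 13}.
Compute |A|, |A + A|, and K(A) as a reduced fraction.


|A| = 6.
Compute A + A by enumerating all 36 pairs.
A + A = {6, 8, 10, 12, 14, 16, 18, 20, 22, 24, 26}, so |A + A| = 11.
K = |A + A| / |A| = 11/6 (already in lowest terms) ≈ 1.8333.
Reference: AP of size 6 gives K = 11/6 ≈ 1.8333; a fully generic set of size 6 gives K ≈ 3.5000.

|A| = 6, |A + A| = 11, K = 11/6.


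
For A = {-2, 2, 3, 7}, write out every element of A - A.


A - A = {a - a' : a, a' ∈ A}.
Compute a - a' for each ordered pair (a, a'):
a = -2: -2--2=0, -2-2=-4, -2-3=-5, -2-7=-9
a = 2: 2--2=4, 2-2=0, 2-3=-1, 2-7=-5
a = 3: 3--2=5, 3-2=1, 3-3=0, 3-7=-4
a = 7: 7--2=9, 7-2=5, 7-3=4, 7-7=0
Collecting distinct values (and noting 0 appears from a-a):
A - A = {-9, -5, -4, -1, 0, 1, 4, 5, 9}
|A - A| = 9

A - A = {-9, -5, -4, -1, 0, 1, 4, 5, 9}


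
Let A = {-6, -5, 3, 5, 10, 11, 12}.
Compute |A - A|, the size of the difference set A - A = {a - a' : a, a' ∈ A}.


A - A = {a - a' : a, a' ∈ A}; |A| = 7.
Bounds: 2|A|-1 ≤ |A - A| ≤ |A|² - |A| + 1, i.e. 13 ≤ |A - A| ≤ 43.
Note: 0 ∈ A - A always (from a - a). The set is symmetric: if d ∈ A - A then -d ∈ A - A.
Enumerate nonzero differences d = a - a' with a > a' (then include -d):
Positive differences: {1, 2, 5, 6, 7, 8, 9, 10, 11, 15, 16, 17, 18}
Full difference set: {0} ∪ (positive diffs) ∪ (negative diffs).
|A - A| = 1 + 2·13 = 27 (matches direct enumeration: 27).

|A - A| = 27


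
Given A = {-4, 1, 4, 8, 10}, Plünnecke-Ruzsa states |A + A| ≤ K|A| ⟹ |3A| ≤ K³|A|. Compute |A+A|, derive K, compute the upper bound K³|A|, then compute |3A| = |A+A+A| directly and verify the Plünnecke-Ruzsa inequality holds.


|A| = 5.
Step 1: Compute A + A by enumerating all 25 pairs.
A + A = {-8, -3, 0, 2, 4, 5, 6, 8, 9, 11, 12, 14, 16, 18, 20}, so |A + A| = 15.
Step 2: Doubling constant K = |A + A|/|A| = 15/5 = 15/5 ≈ 3.0000.
Step 3: Plünnecke-Ruzsa gives |3A| ≤ K³·|A| = (3.0000)³ · 5 ≈ 135.0000.
Step 4: Compute 3A = A + A + A directly by enumerating all triples (a,b,c) ∈ A³; |3A| = 30.
Step 5: Check 30 ≤ 135.0000? Yes ✓.

K = 15/5, Plünnecke-Ruzsa bound K³|A| ≈ 135.0000, |3A| = 30, inequality holds.


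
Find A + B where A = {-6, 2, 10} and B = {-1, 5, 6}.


A + B = {a + b : a ∈ A, b ∈ B}.
Enumerate all |A|·|B| = 3·3 = 9 pairs (a, b) and collect distinct sums.
a = -6: -6+-1=-7, -6+5=-1, -6+6=0
a = 2: 2+-1=1, 2+5=7, 2+6=8
a = 10: 10+-1=9, 10+5=15, 10+6=16
Collecting distinct sums: A + B = {-7, -1, 0, 1, 7, 8, 9, 15, 16}
|A + B| = 9

A + B = {-7, -1, 0, 1, 7, 8, 9, 15, 16}


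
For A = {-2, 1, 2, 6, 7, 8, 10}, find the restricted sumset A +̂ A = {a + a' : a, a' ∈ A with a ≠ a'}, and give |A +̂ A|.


Restricted sumset: A +̂ A = {a + a' : a ∈ A, a' ∈ A, a ≠ a'}.
Equivalently, take A + A and drop any sum 2a that is achievable ONLY as a + a for a ∈ A (i.e. sums representable only with equal summands).
Enumerate pairs (a, a') with a < a' (symmetric, so each unordered pair gives one sum; this covers all a ≠ a'):
  -2 + 1 = -1
  -2 + 2 = 0
  -2 + 6 = 4
  -2 + 7 = 5
  -2 + 8 = 6
  -2 + 10 = 8
  1 + 2 = 3
  1 + 6 = 7
  1 + 7 = 8
  1 + 8 = 9
  1 + 10 = 11
  2 + 6 = 8
  2 + 7 = 9
  2 + 8 = 10
  2 + 10 = 12
  6 + 7 = 13
  6 + 8 = 14
  6 + 10 = 16
  7 + 8 = 15
  7 + 10 = 17
  8 + 10 = 18
Collected distinct sums: {-1, 0, 3, 4, 5, 6, 7, 8, 9, 10, 11, 12, 13, 14, 15, 16, 17, 18}
|A +̂ A| = 18
(Reference bound: |A +̂ A| ≥ 2|A| - 3 for |A| ≥ 2, with |A| = 7 giving ≥ 11.)

|A +̂ A| = 18


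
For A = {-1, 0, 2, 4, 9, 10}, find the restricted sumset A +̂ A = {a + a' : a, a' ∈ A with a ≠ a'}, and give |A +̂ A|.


Restricted sumset: A +̂ A = {a + a' : a ∈ A, a' ∈ A, a ≠ a'}.
Equivalently, take A + A and drop any sum 2a that is achievable ONLY as a + a for a ∈ A (i.e. sums representable only with equal summands).
Enumerate pairs (a, a') with a < a' (symmetric, so each unordered pair gives one sum; this covers all a ≠ a'):
  -1 + 0 = -1
  -1 + 2 = 1
  -1 + 4 = 3
  -1 + 9 = 8
  -1 + 10 = 9
  0 + 2 = 2
  0 + 4 = 4
  0 + 9 = 9
  0 + 10 = 10
  2 + 4 = 6
  2 + 9 = 11
  2 + 10 = 12
  4 + 9 = 13
  4 + 10 = 14
  9 + 10 = 19
Collected distinct sums: {-1, 1, 2, 3, 4, 6, 8, 9, 10, 11, 12, 13, 14, 19}
|A +̂ A| = 14
(Reference bound: |A +̂ A| ≥ 2|A| - 3 for |A| ≥ 2, with |A| = 6 giving ≥ 9.)

|A +̂ A| = 14


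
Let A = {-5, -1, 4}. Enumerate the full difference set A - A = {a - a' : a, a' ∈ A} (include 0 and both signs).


A - A = {a - a' : a, a' ∈ A}.
Compute a - a' for each ordered pair (a, a'):
a = -5: -5--5=0, -5--1=-4, -5-4=-9
a = -1: -1--5=4, -1--1=0, -1-4=-5
a = 4: 4--5=9, 4--1=5, 4-4=0
Collecting distinct values (and noting 0 appears from a-a):
A - A = {-9, -5, -4, 0, 4, 5, 9}
|A - A| = 7

A - A = {-9, -5, -4, 0, 4, 5, 9}


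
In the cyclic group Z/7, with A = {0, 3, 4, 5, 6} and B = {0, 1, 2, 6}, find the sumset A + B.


Work in Z/7Z: reduce every sum a + b modulo 7.
Enumerate all 20 pairs:
a = 0: 0+0=0, 0+1=1, 0+2=2, 0+6=6
a = 3: 3+0=3, 3+1=4, 3+2=5, 3+6=2
a = 4: 4+0=4, 4+1=5, 4+2=6, 4+6=3
a = 5: 5+0=5, 5+1=6, 5+2=0, 5+6=4
a = 6: 6+0=6, 6+1=0, 6+2=1, 6+6=5
Distinct residues collected: {0, 1, 2, 3, 4, 5, 6}
|A + B| = 7 (out of 7 total residues).

A + B = {0, 1, 2, 3, 4, 5, 6}


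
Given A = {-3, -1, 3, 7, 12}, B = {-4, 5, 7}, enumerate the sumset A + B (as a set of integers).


A + B = {a + b : a ∈ A, b ∈ B}.
Enumerate all |A|·|B| = 5·3 = 15 pairs (a, b) and collect distinct sums.
a = -3: -3+-4=-7, -3+5=2, -3+7=4
a = -1: -1+-4=-5, -1+5=4, -1+7=6
a = 3: 3+-4=-1, 3+5=8, 3+7=10
a = 7: 7+-4=3, 7+5=12, 7+7=14
a = 12: 12+-4=8, 12+5=17, 12+7=19
Collecting distinct sums: A + B = {-7, -5, -1, 2, 3, 4, 6, 8, 10, 12, 14, 17, 19}
|A + B| = 13

A + B = {-7, -5, -1, 2, 3, 4, 6, 8, 10, 12, 14, 17, 19}


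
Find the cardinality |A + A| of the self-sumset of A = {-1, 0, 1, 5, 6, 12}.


A + A = {a + a' : a, a' ∈ A}; |A| = 6.
General bounds: 2|A| - 1 ≤ |A + A| ≤ |A|(|A|+1)/2, i.e. 11 ≤ |A + A| ≤ 21.
Lower bound 2|A|-1 is attained iff A is an arithmetic progression.
Enumerate sums a + a' for a ≤ a' (symmetric, so this suffices):
a = -1: -1+-1=-2, -1+0=-1, -1+1=0, -1+5=4, -1+6=5, -1+12=11
a = 0: 0+0=0, 0+1=1, 0+5=5, 0+6=6, 0+12=12
a = 1: 1+1=2, 1+5=6, 1+6=7, 1+12=13
a = 5: 5+5=10, 5+6=11, 5+12=17
a = 6: 6+6=12, 6+12=18
a = 12: 12+12=24
Distinct sums: {-2, -1, 0, 1, 2, 4, 5, 6, 7, 10, 11, 12, 13, 17, 18, 24}
|A + A| = 16

|A + A| = 16


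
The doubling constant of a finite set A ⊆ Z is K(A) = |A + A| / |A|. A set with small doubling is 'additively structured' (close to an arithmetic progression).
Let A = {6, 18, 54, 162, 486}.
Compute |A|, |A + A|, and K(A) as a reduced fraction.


|A| = 5.
Compute A + A by enumerating all 25 pairs.
A + A = {12, 24, 36, 60, 72, 108, 168, 180, 216, 324, 492, 504, 540, 648, 972}, so |A + A| = 15.
K = |A + A| / |A| = 15/5 = 3/1 ≈ 3.0000.
Reference: AP of size 5 gives K = 9/5 ≈ 1.8000; a fully generic set of size 5 gives K ≈ 3.0000.

|A| = 5, |A + A| = 15, K = 15/5 = 3/1.


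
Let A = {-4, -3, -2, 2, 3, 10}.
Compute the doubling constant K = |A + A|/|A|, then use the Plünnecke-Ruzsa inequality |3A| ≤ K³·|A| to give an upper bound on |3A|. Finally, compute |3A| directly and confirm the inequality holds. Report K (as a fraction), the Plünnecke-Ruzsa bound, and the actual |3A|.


|A| = 6.
Step 1: Compute A + A by enumerating all 36 pairs.
A + A = {-8, -7, -6, -5, -4, -2, -1, 0, 1, 4, 5, 6, 7, 8, 12, 13, 20}, so |A + A| = 17.
Step 2: Doubling constant K = |A + A|/|A| = 17/6 = 17/6 ≈ 2.8333.
Step 3: Plünnecke-Ruzsa gives |3A| ≤ K³·|A| = (2.8333)³ · 6 ≈ 136.4722.
Step 4: Compute 3A = A + A + A directly by enumerating all triples (a,b,c) ∈ A³; |3A| = 32.
Step 5: Check 32 ≤ 136.4722? Yes ✓.

K = 17/6, Plünnecke-Ruzsa bound K³|A| ≈ 136.4722, |3A| = 32, inequality holds.


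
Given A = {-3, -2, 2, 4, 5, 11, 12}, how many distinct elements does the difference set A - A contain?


A - A = {a - a' : a, a' ∈ A}; |A| = 7.
Bounds: 2|A|-1 ≤ |A - A| ≤ |A|² - |A| + 1, i.e. 13 ≤ |A - A| ≤ 43.
Note: 0 ∈ A - A always (from a - a). The set is symmetric: if d ∈ A - A then -d ∈ A - A.
Enumerate nonzero differences d = a - a' with a > a' (then include -d):
Positive differences: {1, 2, 3, 4, 5, 6, 7, 8, 9, 10, 13, 14, 15}
Full difference set: {0} ∪ (positive diffs) ∪ (negative diffs).
|A - A| = 1 + 2·13 = 27 (matches direct enumeration: 27).

|A - A| = 27


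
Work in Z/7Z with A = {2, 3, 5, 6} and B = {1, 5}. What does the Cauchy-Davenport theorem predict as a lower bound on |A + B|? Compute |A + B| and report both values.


Cauchy-Davenport: |A + B| ≥ min(p, |A| + |B| - 1) for A, B nonempty in Z/pZ.
|A| = 4, |B| = 2, p = 7.
CD lower bound = min(7, 4 + 2 - 1) = min(7, 5) = 5.
Compute A + B mod 7 directly:
a = 2: 2+1=3, 2+5=0
a = 3: 3+1=4, 3+5=1
a = 5: 5+1=6, 5+5=3
a = 6: 6+1=0, 6+5=4
A + B = {0, 1, 3, 4, 6}, so |A + B| = 5.
Verify: 5 ≥ 5? Yes ✓.

CD lower bound = 5, actual |A + B| = 5.


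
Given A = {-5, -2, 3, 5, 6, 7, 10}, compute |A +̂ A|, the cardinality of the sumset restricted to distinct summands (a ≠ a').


Restricted sumset: A +̂ A = {a + a' : a ∈ A, a' ∈ A, a ≠ a'}.
Equivalently, take A + A and drop any sum 2a that is achievable ONLY as a + a for a ∈ A (i.e. sums representable only with equal summands).
Enumerate pairs (a, a') with a < a' (symmetric, so each unordered pair gives one sum; this covers all a ≠ a'):
  -5 + -2 = -7
  -5 + 3 = -2
  -5 + 5 = 0
  -5 + 6 = 1
  -5 + 7 = 2
  -5 + 10 = 5
  -2 + 3 = 1
  -2 + 5 = 3
  -2 + 6 = 4
  -2 + 7 = 5
  -2 + 10 = 8
  3 + 5 = 8
  3 + 6 = 9
  3 + 7 = 10
  3 + 10 = 13
  5 + 6 = 11
  5 + 7 = 12
  5 + 10 = 15
  6 + 7 = 13
  6 + 10 = 16
  7 + 10 = 17
Collected distinct sums: {-7, -2, 0, 1, 2, 3, 4, 5, 8, 9, 10, 11, 12, 13, 15, 16, 17}
|A +̂ A| = 17
(Reference bound: |A +̂ A| ≥ 2|A| - 3 for |A| ≥ 2, with |A| = 7 giving ≥ 11.)

|A +̂ A| = 17


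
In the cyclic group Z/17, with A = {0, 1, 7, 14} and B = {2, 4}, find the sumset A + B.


Work in Z/17Z: reduce every sum a + b modulo 17.
Enumerate all 8 pairs:
a = 0: 0+2=2, 0+4=4
a = 1: 1+2=3, 1+4=5
a = 7: 7+2=9, 7+4=11
a = 14: 14+2=16, 14+4=1
Distinct residues collected: {1, 2, 3, 4, 5, 9, 11, 16}
|A + B| = 8 (out of 17 total residues).

A + B = {1, 2, 3, 4, 5, 9, 11, 16}


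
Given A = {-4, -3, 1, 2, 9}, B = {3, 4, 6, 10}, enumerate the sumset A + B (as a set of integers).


A + B = {a + b : a ∈ A, b ∈ B}.
Enumerate all |A|·|B| = 5·4 = 20 pairs (a, b) and collect distinct sums.
a = -4: -4+3=-1, -4+4=0, -4+6=2, -4+10=6
a = -3: -3+3=0, -3+4=1, -3+6=3, -3+10=7
a = 1: 1+3=4, 1+4=5, 1+6=7, 1+10=11
a = 2: 2+3=5, 2+4=6, 2+6=8, 2+10=12
a = 9: 9+3=12, 9+4=13, 9+6=15, 9+10=19
Collecting distinct sums: A + B = {-1, 0, 1, 2, 3, 4, 5, 6, 7, 8, 11, 12, 13, 15, 19}
|A + B| = 15

A + B = {-1, 0, 1, 2, 3, 4, 5, 6, 7, 8, 11, 12, 13, 15, 19}


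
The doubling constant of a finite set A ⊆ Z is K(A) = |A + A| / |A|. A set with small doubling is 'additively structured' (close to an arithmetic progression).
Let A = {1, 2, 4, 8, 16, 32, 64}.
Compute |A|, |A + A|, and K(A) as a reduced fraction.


|A| = 7.
Compute A + A by enumerating all 49 pairs.
A + A = {2, 3, 4, 5, 6, 8, 9, 10, 12, 16, 17, 18, 20, 24, 32, 33, 34, 36, 40, 48, 64, 65, 66, 68, 72, 80, 96, 128}, so |A + A| = 28.
K = |A + A| / |A| = 28/7 = 4/1 ≈ 4.0000.
Reference: AP of size 7 gives K = 13/7 ≈ 1.8571; a fully generic set of size 7 gives K ≈ 4.0000.

|A| = 7, |A + A| = 28, K = 28/7 = 4/1.


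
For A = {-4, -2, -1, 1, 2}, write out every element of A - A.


A - A = {a - a' : a, a' ∈ A}.
Compute a - a' for each ordered pair (a, a'):
a = -4: -4--4=0, -4--2=-2, -4--1=-3, -4-1=-5, -4-2=-6
a = -2: -2--4=2, -2--2=0, -2--1=-1, -2-1=-3, -2-2=-4
a = -1: -1--4=3, -1--2=1, -1--1=0, -1-1=-2, -1-2=-3
a = 1: 1--4=5, 1--2=3, 1--1=2, 1-1=0, 1-2=-1
a = 2: 2--4=6, 2--2=4, 2--1=3, 2-1=1, 2-2=0
Collecting distinct values (and noting 0 appears from a-a):
A - A = {-6, -5, -4, -3, -2, -1, 0, 1, 2, 3, 4, 5, 6}
|A - A| = 13

A - A = {-6, -5, -4, -3, -2, -1, 0, 1, 2, 3, 4, 5, 6}
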